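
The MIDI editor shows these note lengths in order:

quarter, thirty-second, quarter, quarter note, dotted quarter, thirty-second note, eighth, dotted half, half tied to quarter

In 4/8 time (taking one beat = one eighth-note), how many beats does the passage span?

One eighth-note beat = 4 thirty-second notes.
In thirty-second notes: quarter = 8; thirty-second = 1; quarter = 8; quarter note = 8; dotted quarter = 12; thirty-second note = 1; eighth = 4; dotted half = 24; half tied to quarter (half + quarter) = 24.
Altogether 8 + 1 + 8 + 8 + 12 + 1 + 4 + 24 + 24 = 90.
90 ÷ 4 = 22.5 beats.

22.5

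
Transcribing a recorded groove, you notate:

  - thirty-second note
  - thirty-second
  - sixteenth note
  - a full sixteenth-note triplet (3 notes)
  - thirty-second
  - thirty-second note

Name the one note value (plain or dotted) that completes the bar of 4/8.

dotted eighth note

The bar of 4/8 = 16 thirty-second notes.
In thirty-second notes: thirty-second note = 1; thirty-second = 1; sixteenth note = 2; a full sixteenth-note triplet (3 notes) (three triplet sixteenths span one eighth) = 4; thirty-second = 1; thirty-second note = 1.
Altogether 1 + 1 + 2 + 4 + 1 + 1 = 10.
Remaining: 16 − 10 = 6 thirty-second notes, which is a dotted eighth note.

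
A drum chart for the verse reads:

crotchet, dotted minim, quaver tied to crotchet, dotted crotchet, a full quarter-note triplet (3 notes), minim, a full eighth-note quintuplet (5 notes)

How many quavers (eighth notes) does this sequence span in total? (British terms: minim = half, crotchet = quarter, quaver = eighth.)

26

Convert each value to eighth notes: crotchet = 2; dotted minim = 6; quaver tied to crotchet (quaver + crotchet) = 3; dotted crotchet = 3; a full quarter-note triplet (3 notes) (three triplet quarters span one half) = 4; minim = 4; a full eighth-note quintuplet (5 notes) (five quintuplet eighths span one half) = 4.
Adding: 2 + 6 + 3 + 3 + 4 + 4 + 4 = 26 eighth notes.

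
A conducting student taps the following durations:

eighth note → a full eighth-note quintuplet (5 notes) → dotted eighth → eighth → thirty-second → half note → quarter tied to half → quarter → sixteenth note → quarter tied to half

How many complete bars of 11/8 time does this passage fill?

One bar of 11/8 = 44 thirty-second notes.
Each duration in thirty-second notes: eighth note = 4; a full eighth-note quintuplet (5 notes) (five quintuplet eighths span one half) = 16; dotted eighth = 6; eighth = 4; thirty-second = 1; half note = 16; quarter tied to half (quarter + half) = 24; quarter = 8; sixteenth note = 2; quarter tied to half (quarter + half) = 24.
Altogether 4 + 16 + 6 + 4 + 1 + 16 + 24 + 8 + 2 + 24 = 105.
105 ÷ 44 = 2 complete bars with 17 left over.

2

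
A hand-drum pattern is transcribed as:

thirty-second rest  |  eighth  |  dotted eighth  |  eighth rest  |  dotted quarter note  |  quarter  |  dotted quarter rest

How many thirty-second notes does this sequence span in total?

47

Convert each value to thirty-second notes: thirty-second rest = 1; eighth = 4; dotted eighth = 6; eighth rest = 4; dotted quarter note = 12; quarter = 8; dotted quarter rest = 12.
Altogether 1 + 4 + 6 + 4 + 12 + 8 + 12 = 47 thirty-second notes.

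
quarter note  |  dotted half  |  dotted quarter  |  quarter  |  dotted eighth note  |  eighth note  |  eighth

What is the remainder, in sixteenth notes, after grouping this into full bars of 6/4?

One bar of 6/4 = 24 sixteenth notes.
In sixteenth notes: quarter note = 4; dotted half = 12; dotted quarter = 6; quarter = 4; dotted eighth note = 3; eighth note = 2; eighth = 2.
Altogether 4 + 12 + 6 + 4 + 3 + 2 + 2 = 33.
33 ÷ 24 = 1 complete bar with 9 sixteenth notes remaining.

9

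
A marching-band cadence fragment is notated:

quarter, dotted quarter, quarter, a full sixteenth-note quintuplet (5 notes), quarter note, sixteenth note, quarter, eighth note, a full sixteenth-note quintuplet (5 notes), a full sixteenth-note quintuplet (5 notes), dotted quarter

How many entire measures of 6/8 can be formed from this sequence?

3

One bar of 6/8 = 12 sixteenth notes.
In sixteenth notes: quarter = 4; dotted quarter = 6; quarter = 4; a full sixteenth-note quintuplet (5 notes) (five quintuplet sixteenths span one quarter) = 4; quarter note = 4; sixteenth note = 1; quarter = 4; eighth note = 2; a full sixteenth-note quintuplet (5 notes) (five quintuplet sixteenths span one quarter) = 4; a full sixteenth-note quintuplet (5 notes) (five quintuplet sixteenths span one quarter) = 4; dotted quarter = 6.
Sum: 4 + 6 + 4 + 4 + 4 + 1 + 4 + 2 + 4 + 4 + 6 = 43.
43 ÷ 12 = 3 complete bars with 7 left over.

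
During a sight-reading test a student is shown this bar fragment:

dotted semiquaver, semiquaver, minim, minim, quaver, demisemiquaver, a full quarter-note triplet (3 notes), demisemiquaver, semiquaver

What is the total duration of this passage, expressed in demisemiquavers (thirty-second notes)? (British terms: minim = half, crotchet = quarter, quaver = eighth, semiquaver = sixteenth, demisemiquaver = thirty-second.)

Working in thirty-second notes: dotted semiquaver = 3; semiquaver = 2; minim = 16; minim = 16; quaver = 4; demisemiquaver = 1; a full quarter-note triplet (3 notes) (three triplet quarters span one half) = 16; demisemiquaver = 1; semiquaver = 2.
Adding: 3 + 2 + 16 + 16 + 4 + 1 + 16 + 1 + 2 = 61 thirty-second notes.

61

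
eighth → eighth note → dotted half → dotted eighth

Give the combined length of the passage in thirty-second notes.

38

Express everything in thirty-second notes: eighth = 4; eighth note = 4; dotted half = 24; dotted eighth = 6.
Adding: 4 + 4 + 24 + 6 = 38 thirty-second notes.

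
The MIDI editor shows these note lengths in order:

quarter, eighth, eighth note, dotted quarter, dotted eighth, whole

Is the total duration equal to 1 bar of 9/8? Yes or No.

One bar of 9/8 = 18 sixteenth notes.
Express everything in sixteenth notes: quarter = 4; eighth = 2; eighth note = 2; dotted quarter = 6; dotted eighth = 3; whole = 16.
Total: 4 + 2 + 2 + 6 + 3 + 16 = 33.
33 exceeds 18, so the answer is No.

No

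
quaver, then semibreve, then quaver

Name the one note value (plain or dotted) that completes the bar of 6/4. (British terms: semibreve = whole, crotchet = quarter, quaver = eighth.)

The bar of 6/4 = 12 eighth notes.
In eighth notes: quaver = 1; semibreve = 8; quaver = 1.
Total: 1 + 8 + 1 = 10.
Remaining: 12 − 10 = 2 eighth notes, which is a quarter note.

quarter note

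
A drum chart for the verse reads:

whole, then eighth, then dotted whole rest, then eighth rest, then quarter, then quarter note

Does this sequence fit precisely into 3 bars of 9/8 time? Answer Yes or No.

No

One bar of 9/8 = 9 eighth notes, so 3 bars = 27.
Express everything in eighth notes: whole = 8; eighth = 1; dotted whole rest = 12; eighth rest = 1; quarter = 2; quarter note = 2.
Total: 8 + 1 + 12 + 1 + 2 + 2 = 26.
26 falls short of 27, so the answer is No.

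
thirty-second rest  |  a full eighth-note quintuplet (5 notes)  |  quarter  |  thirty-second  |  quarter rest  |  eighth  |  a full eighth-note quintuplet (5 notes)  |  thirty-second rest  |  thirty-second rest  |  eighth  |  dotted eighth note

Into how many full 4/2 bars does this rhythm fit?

1

One bar of 4/2 = 64 thirty-second notes.
Express everything in thirty-second notes: thirty-second rest = 1; a full eighth-note quintuplet (5 notes) (five quintuplet eighths span one half) = 16; quarter = 8; thirty-second = 1; quarter rest = 8; eighth = 4; a full eighth-note quintuplet (5 notes) (five quintuplet eighths span one half) = 16; thirty-second rest = 1; thirty-second rest = 1; eighth = 4; dotted eighth note = 6.
Altogether 1 + 16 + 8 + 1 + 8 + 4 + 16 + 1 + 1 + 4 + 6 = 66.
66 ÷ 64 = 1 complete bar with 2 left over.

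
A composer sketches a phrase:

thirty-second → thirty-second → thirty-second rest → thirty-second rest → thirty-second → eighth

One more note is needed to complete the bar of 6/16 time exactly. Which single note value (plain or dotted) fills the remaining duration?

dotted sixteenth note

The bar of 6/16 = 12 thirty-second notes.
Working in thirty-second notes: thirty-second = 1; thirty-second = 1; thirty-second rest = 1; thirty-second rest = 1; thirty-second = 1; eighth = 4.
Altogether 1 + 1 + 1 + 1 + 1 + 4 = 9.
Remaining: 12 − 9 = 3 thirty-second notes, which is a dotted sixteenth note.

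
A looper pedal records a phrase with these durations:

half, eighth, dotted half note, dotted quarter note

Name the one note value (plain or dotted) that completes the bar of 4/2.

quarter note

The bar of 4/2 = 16 eighth notes.
Convert each value to eighth notes: half = 4; eighth = 1; dotted half note = 6; dotted quarter note = 3.
Sum: 4 + 1 + 6 + 3 = 14.
Remaining: 16 − 14 = 2 eighth notes, which is a quarter note.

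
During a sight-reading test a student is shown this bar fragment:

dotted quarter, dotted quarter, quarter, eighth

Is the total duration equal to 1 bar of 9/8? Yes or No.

One bar of 9/8 = 9 eighth notes.
Convert each value to eighth notes: dotted quarter = 3; dotted quarter = 3; quarter = 2; eighth = 1.
Adding: 3 + 3 + 2 + 1 = 9.
9 equals 9, so the answer is Yes.

Yes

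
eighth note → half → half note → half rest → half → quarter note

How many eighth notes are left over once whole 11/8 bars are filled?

8

One bar of 11/8 = 11 eighth notes.
Working in eighth notes: eighth note = 1; half = 4; half note = 4; half rest = 4; half = 4; quarter note = 2.
Altogether 1 + 4 + 4 + 4 + 4 + 2 = 19.
19 ÷ 11 = 1 complete bar with 8 eighth notes remaining.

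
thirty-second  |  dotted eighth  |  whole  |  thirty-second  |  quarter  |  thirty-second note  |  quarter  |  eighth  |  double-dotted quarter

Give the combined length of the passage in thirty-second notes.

75

Working in thirty-second notes: thirty-second = 1; dotted eighth = 6; whole = 32; thirty-second = 1; quarter = 8; thirty-second note = 1; quarter = 8; eighth = 4; double-dotted quarter = 14.
Altogether 1 + 6 + 32 + 1 + 8 + 1 + 8 + 4 + 14 = 75 thirty-second notes.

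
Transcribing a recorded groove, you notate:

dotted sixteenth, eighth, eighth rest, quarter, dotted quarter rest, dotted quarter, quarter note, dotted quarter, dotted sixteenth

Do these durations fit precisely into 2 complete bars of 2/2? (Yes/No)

One bar of 2/2 = 32 thirty-second notes, so 2 bars = 64.
Working in thirty-second notes: dotted sixteenth = 3; eighth = 4; eighth rest = 4; quarter = 8; dotted quarter rest = 12; dotted quarter = 12; quarter note = 8; dotted quarter = 12; dotted sixteenth = 3.
Total: 3 + 4 + 4 + 8 + 12 + 12 + 8 + 12 + 3 = 66.
66 exceeds 64, so the answer is No.

No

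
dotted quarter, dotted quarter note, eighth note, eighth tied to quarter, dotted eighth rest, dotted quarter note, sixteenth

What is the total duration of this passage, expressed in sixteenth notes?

In sixteenth notes: dotted quarter = 6; dotted quarter note = 6; eighth note = 2; eighth tied to quarter (eighth + quarter) = 6; dotted eighth rest = 3; dotted quarter note = 6; sixteenth = 1.
Sum: 6 + 6 + 2 + 6 + 3 + 6 + 1 = 30 sixteenth notes.

30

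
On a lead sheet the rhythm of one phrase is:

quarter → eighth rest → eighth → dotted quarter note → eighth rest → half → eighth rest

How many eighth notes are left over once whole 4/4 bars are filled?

5

One bar of 4/4 = 8 eighth notes.
Working in eighth notes: quarter = 2; eighth rest = 1; eighth = 1; dotted quarter note = 3; eighth rest = 1; half = 4; eighth rest = 1.
Adding: 2 + 1 + 1 + 3 + 1 + 4 + 1 = 13.
13 ÷ 8 = 1 complete bar with 5 eighth notes remaining.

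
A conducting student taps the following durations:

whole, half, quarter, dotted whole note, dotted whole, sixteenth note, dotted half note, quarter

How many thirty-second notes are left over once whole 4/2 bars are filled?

58

One bar of 4/2 = 32 sixteenth notes.
Convert each value to sixteenth notes: whole = 16; half = 8; quarter = 4; dotted whole note = 24; dotted whole = 24; sixteenth note = 1; dotted half note = 12; quarter = 4.
Sum: 16 + 8 + 4 + 24 + 24 + 1 + 12 + 4 = 93.
93 ÷ 32 = 2 complete bars with 29 sixteenth notes remaining = 58 thirty-second notes.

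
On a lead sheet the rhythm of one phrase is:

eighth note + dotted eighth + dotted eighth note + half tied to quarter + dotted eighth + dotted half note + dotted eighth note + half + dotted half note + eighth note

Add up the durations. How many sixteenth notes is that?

60

Express everything in sixteenth notes: eighth note = 2; dotted eighth = 3; dotted eighth note = 3; half tied to quarter (half + quarter) = 12; dotted eighth = 3; dotted half note = 12; dotted eighth note = 3; half = 8; dotted half note = 12; eighth note = 2.
Sum: 2 + 3 + 3 + 12 + 3 + 12 + 3 + 8 + 12 + 2 = 60 sixteenth notes.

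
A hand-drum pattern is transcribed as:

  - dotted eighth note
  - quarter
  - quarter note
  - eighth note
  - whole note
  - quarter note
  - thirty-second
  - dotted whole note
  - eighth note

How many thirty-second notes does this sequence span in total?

Each duration in thirty-second notes: dotted eighth note = 6; quarter = 8; quarter note = 8; eighth note = 4; whole note = 32; quarter note = 8; thirty-second = 1; dotted whole note = 48; eighth note = 4.
Total: 6 + 8 + 8 + 4 + 32 + 8 + 1 + 48 + 4 = 119 thirty-second notes.

119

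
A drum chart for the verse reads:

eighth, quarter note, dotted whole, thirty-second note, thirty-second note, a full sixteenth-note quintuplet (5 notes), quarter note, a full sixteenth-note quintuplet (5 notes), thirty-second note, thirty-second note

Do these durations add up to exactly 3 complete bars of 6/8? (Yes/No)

One bar of 6/8 = 24 thirty-second notes, so 3 bars = 72.
Each duration in thirty-second notes: eighth = 4; quarter note = 8; dotted whole = 48; thirty-second note = 1; thirty-second note = 1; a full sixteenth-note quintuplet (5 notes) (five quintuplet sixteenths span one quarter) = 8; quarter note = 8; a full sixteenth-note quintuplet (5 notes) (five quintuplet sixteenths span one quarter) = 8; thirty-second note = 1; thirty-second note = 1.
Adding: 4 + 8 + 48 + 1 + 1 + 8 + 8 + 8 + 1 + 1 = 88.
88 exceeds 72, so the answer is No.

No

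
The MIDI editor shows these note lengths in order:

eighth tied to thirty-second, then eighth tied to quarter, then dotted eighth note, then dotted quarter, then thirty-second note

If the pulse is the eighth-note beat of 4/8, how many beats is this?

9

One eighth-note beat = 4 thirty-second notes.
In thirty-second notes: eighth tied to thirty-second (eighth + thirty-second) = 5; eighth tied to quarter (eighth + quarter) = 12; dotted eighth note = 6; dotted quarter = 12; thirty-second note = 1.
Adding: 5 + 12 + 6 + 12 + 1 = 36.
36 ÷ 4 = 9 beats.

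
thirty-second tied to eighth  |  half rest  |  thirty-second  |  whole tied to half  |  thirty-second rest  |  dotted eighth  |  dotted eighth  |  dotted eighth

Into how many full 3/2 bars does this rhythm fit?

One bar of 3/2 = 48 thirty-second notes.
Express everything in thirty-second notes: thirty-second tied to eighth (thirty-second + eighth) = 5; half rest = 16; thirty-second = 1; whole tied to half (whole + half) = 48; thirty-second rest = 1; dotted eighth = 6; dotted eighth = 6; dotted eighth = 6.
Total: 5 + 16 + 1 + 48 + 1 + 6 + 6 + 6 = 89.
89 ÷ 48 = 1 complete bar with 41 left over.

1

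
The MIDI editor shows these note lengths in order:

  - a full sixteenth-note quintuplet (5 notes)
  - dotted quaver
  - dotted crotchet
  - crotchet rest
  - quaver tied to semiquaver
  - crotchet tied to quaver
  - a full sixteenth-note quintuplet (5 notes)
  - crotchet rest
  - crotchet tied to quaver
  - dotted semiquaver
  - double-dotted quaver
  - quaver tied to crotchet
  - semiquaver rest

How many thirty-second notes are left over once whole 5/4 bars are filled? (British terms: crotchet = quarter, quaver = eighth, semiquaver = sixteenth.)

24

One bar of 5/4 = 40 thirty-second notes.
In thirty-second notes: a full sixteenth-note quintuplet (5 notes) (five quintuplet sixteenths span one quarter) = 8; dotted quaver = 6; dotted crotchet = 12; crotchet rest = 8; quaver tied to semiquaver (quaver + semiquaver) = 6; crotchet tied to quaver (crotchet + quaver) = 12; a full sixteenth-note quintuplet (5 notes) (five quintuplet sixteenths span one quarter) = 8; crotchet rest = 8; crotchet tied to quaver (crotchet + quaver) = 12; dotted semiquaver = 3; double-dotted quaver = 7; quaver tied to crotchet (quaver + crotchet) = 12; semiquaver rest = 2.
Adding: 8 + 6 + 12 + 8 + 6 + 12 + 8 + 8 + 12 + 3 + 7 + 12 + 2 = 104.
104 ÷ 40 = 2 complete bars with 24 thirty-second notes remaining.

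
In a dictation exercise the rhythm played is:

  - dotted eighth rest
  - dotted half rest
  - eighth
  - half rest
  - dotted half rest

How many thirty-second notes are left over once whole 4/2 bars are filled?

10

One bar of 4/2 = 32 sixteenth notes.
Working in sixteenth notes: dotted eighth rest = 3; dotted half rest = 12; eighth = 2; half rest = 8; dotted half rest = 12.
Adding: 3 + 12 + 2 + 8 + 12 = 37.
37 ÷ 32 = 1 complete bar with 5 sixteenth notes remaining = 10 thirty-second notes.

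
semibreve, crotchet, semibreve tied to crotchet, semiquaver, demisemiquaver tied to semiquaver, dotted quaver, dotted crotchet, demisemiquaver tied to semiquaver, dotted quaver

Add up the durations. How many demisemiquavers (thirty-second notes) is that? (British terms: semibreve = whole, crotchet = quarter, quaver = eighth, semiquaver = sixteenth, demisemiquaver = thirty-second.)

Convert each value to thirty-second notes: semibreve = 32; crotchet = 8; semibreve tied to crotchet (semibreve + crotchet) = 40; semiquaver = 2; demisemiquaver tied to semiquaver (demisemiquaver + semiquaver) = 3; dotted quaver = 6; dotted crotchet = 12; demisemiquaver tied to semiquaver (demisemiquaver + semiquaver) = 3; dotted quaver = 6.
Altogether 32 + 8 + 40 + 2 + 3 + 6 + 12 + 3 + 6 = 112 thirty-second notes.

112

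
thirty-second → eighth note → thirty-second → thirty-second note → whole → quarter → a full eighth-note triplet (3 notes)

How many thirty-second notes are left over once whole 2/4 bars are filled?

One bar of 2/4 = 16 thirty-second notes.
Working in thirty-second notes: thirty-second = 1; eighth note = 4; thirty-second = 1; thirty-second note = 1; whole = 32; quarter = 8; a full eighth-note triplet (3 notes) (three triplet eighths span one quarter) = 8.
Adding: 1 + 4 + 1 + 1 + 32 + 8 + 8 = 55.
55 ÷ 16 = 3 complete bars with 7 thirty-second notes remaining.

7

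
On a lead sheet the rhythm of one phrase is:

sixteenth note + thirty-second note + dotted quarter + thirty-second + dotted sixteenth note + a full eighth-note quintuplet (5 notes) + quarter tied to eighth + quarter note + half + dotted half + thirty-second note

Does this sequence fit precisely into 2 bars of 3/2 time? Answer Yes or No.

One bar of 3/2 = 48 thirty-second notes, so 2 bars = 96.
Each duration in thirty-second notes: sixteenth note = 2; thirty-second note = 1; dotted quarter = 12; thirty-second = 1; dotted sixteenth note = 3; a full eighth-note quintuplet (5 notes) (five quintuplet eighths span one half) = 16; quarter tied to eighth (quarter + eighth) = 12; quarter note = 8; half = 16; dotted half = 24; thirty-second note = 1.
Adding: 2 + 1 + 12 + 1 + 3 + 16 + 12 + 8 + 16 + 24 + 1 = 96.
96 equals 96, so the answer is Yes.

Yes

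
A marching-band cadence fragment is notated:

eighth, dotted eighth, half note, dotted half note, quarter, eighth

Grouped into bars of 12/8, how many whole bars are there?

1

One bar of 12/8 = 24 sixteenth notes.
Convert each value to sixteenth notes: eighth = 2; dotted eighth = 3; half note = 8; dotted half note = 12; quarter = 4; eighth = 2.
Sum: 2 + 3 + 8 + 12 + 4 + 2 = 31.
31 ÷ 24 = 1 complete bar with 7 left over.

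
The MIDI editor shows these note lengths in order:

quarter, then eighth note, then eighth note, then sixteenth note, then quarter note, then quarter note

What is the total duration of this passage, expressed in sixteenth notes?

17

Convert each value to sixteenth notes: quarter = 4; eighth note = 2; eighth note = 2; sixteenth note = 1; quarter note = 4; quarter note = 4.
Adding: 4 + 2 + 2 + 1 + 4 + 4 = 17 sixteenth notes.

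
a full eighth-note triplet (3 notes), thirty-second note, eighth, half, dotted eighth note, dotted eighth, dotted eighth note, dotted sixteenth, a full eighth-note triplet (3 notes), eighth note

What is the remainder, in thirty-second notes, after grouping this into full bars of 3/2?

One bar of 3/2 = 48 thirty-second notes.
Convert each value to thirty-second notes: a full eighth-note triplet (3 notes) (three triplet eighths span one quarter) = 8; thirty-second note = 1; eighth = 4; half = 16; dotted eighth note = 6; dotted eighth = 6; dotted eighth note = 6; dotted sixteenth = 3; a full eighth-note triplet (3 notes) (three triplet eighths span one quarter) = 8; eighth note = 4.
Adding: 8 + 1 + 4 + 16 + 6 + 6 + 6 + 3 + 8 + 4 = 62.
62 ÷ 48 = 1 complete bar with 14 thirty-second notes remaining.

14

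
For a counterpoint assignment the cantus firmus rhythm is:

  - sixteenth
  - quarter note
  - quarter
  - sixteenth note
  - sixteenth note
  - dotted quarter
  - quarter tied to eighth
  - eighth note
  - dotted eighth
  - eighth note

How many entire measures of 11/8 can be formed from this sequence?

1

One bar of 11/8 = 22 sixteenth notes.
Working in sixteenth notes: sixteenth = 1; quarter note = 4; quarter = 4; sixteenth note = 1; sixteenth note = 1; dotted quarter = 6; quarter tied to eighth (quarter + eighth) = 6; eighth note = 2; dotted eighth = 3; eighth note = 2.
Adding: 1 + 4 + 4 + 1 + 1 + 6 + 6 + 2 + 3 + 2 = 30.
30 ÷ 22 = 1 complete bar with 8 left over.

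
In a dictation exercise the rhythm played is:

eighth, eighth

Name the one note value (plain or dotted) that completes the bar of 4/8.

quarter note

The bar of 4/8 = 4 eighth notes.
Convert each value to eighth notes: eighth = 1; eighth = 1.
Sum: 1 + 1 = 2.
Remaining: 4 − 2 = 2 eighth notes, which is a quarter note.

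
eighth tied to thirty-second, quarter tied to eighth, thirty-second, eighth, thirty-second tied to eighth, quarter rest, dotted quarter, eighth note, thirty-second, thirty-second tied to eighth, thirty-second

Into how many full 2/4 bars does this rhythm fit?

One bar of 2/4 = 16 thirty-second notes.
Express everything in thirty-second notes: eighth tied to thirty-second (eighth + thirty-second) = 5; quarter tied to eighth (quarter + eighth) = 12; thirty-second = 1; eighth = 4; thirty-second tied to eighth (thirty-second + eighth) = 5; quarter rest = 8; dotted quarter = 12; eighth note = 4; thirty-second = 1; thirty-second tied to eighth (thirty-second + eighth) = 5; thirty-second = 1.
Adding: 5 + 12 + 1 + 4 + 5 + 8 + 12 + 4 + 1 + 5 + 1 = 58.
58 ÷ 16 = 3 complete bars with 10 left over.

3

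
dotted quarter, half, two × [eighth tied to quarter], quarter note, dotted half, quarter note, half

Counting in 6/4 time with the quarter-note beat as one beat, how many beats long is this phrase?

One quarter-note beat = 2 eighth notes.
Express everything in eighth notes: dotted quarter = 3; half = 4; eighth tied to quarter (eighth + quarter) = 3; eighth tied to quarter (eighth + quarter) = 3; quarter note = 2; dotted half = 6; quarter note = 2; half = 4.
Adding: 3 + 4 + 3 + 3 + 2 + 6 + 2 + 4 = 27.
27 ÷ 2 = 13.5 beats.

13.5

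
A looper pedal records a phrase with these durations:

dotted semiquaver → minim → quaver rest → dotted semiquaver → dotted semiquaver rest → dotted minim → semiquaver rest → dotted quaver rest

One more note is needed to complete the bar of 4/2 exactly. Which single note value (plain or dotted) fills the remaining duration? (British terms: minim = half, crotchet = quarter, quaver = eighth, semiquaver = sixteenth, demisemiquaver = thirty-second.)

dotted sixteenth note

The bar of 4/2 = 64 thirty-second notes.
In thirty-second notes: dotted semiquaver = 3; minim = 16; quaver rest = 4; dotted semiquaver = 3; dotted semiquaver rest = 3; dotted minim = 24; semiquaver rest = 2; dotted quaver rest = 6.
Altogether 3 + 16 + 4 + 3 + 3 + 24 + 2 + 6 = 61.
Remaining: 64 − 61 = 3 thirty-second notes, which is a dotted sixteenth note.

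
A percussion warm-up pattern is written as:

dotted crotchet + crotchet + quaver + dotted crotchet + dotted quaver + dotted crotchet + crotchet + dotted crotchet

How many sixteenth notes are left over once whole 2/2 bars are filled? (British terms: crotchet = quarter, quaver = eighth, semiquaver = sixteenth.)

5

One bar of 2/2 = 16 sixteenth notes.
Working in sixteenth notes: dotted crotchet = 6; crotchet = 4; quaver = 2; dotted crotchet = 6; dotted quaver = 3; dotted crotchet = 6; crotchet = 4; dotted crotchet = 6.
Altogether 6 + 4 + 2 + 6 + 3 + 6 + 4 + 6 = 37.
37 ÷ 16 = 2 complete bars with 5 sixteenth notes remaining.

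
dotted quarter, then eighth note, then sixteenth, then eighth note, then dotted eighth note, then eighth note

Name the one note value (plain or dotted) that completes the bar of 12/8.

half note

The bar of 12/8 = 24 sixteenth notes.
Each duration in sixteenth notes: dotted quarter = 6; eighth note = 2; sixteenth = 1; eighth note = 2; dotted eighth note = 3; eighth note = 2.
Altogether 6 + 2 + 1 + 2 + 3 + 2 = 16.
Remaining: 24 − 16 = 8 sixteenth notes, which is a half note.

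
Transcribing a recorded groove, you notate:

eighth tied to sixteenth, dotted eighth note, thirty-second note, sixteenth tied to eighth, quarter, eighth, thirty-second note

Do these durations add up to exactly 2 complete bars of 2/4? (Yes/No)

Yes

One bar of 2/4 = 16 thirty-second notes, so 2 bars = 32.
Express everything in thirty-second notes: eighth tied to sixteenth (eighth + sixteenth) = 6; dotted eighth note = 6; thirty-second note = 1; sixteenth tied to eighth (sixteenth + eighth) = 6; quarter = 8; eighth = 4; thirty-second note = 1.
Altogether 6 + 6 + 1 + 6 + 8 + 4 + 1 = 32.
32 equals 32, so the answer is Yes.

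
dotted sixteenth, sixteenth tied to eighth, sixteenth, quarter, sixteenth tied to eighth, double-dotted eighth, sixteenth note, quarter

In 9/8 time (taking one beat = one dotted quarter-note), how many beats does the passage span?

3.5

One dotted quarter-note beat = 12 thirty-second notes.
In thirty-second notes: dotted sixteenth = 3; sixteenth tied to eighth (sixteenth + eighth) = 6; sixteenth = 2; quarter = 8; sixteenth tied to eighth (sixteenth + eighth) = 6; double-dotted eighth = 7; sixteenth note = 2; quarter = 8.
Adding: 3 + 6 + 2 + 8 + 6 + 7 + 2 + 8 = 42.
42 ÷ 12 = 3.5 beats.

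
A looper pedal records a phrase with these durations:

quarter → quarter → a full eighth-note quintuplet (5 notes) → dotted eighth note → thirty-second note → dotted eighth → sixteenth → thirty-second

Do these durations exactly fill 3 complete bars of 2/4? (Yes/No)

Yes

One bar of 2/4 = 16 thirty-second notes, so 3 bars = 48.
Convert each value to thirty-second notes: quarter = 8; quarter = 8; a full eighth-note quintuplet (5 notes) (five quintuplet eighths span one half) = 16; dotted eighth note = 6; thirty-second note = 1; dotted eighth = 6; sixteenth = 2; thirty-second = 1.
Adding: 8 + 8 + 16 + 6 + 1 + 6 + 2 + 1 = 48.
48 equals 48, so the answer is Yes.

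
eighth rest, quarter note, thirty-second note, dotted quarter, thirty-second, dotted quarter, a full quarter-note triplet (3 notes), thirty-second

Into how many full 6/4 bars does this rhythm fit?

One bar of 6/4 = 48 thirty-second notes.
Express everything in thirty-second notes: eighth rest = 4; quarter note = 8; thirty-second note = 1; dotted quarter = 12; thirty-second = 1; dotted quarter = 12; a full quarter-note triplet (3 notes) (three triplet quarters span one half) = 16; thirty-second = 1.
Sum: 4 + 8 + 1 + 12 + 1 + 12 + 16 + 1 = 55.
55 ÷ 48 = 1 complete bar with 7 left over.

1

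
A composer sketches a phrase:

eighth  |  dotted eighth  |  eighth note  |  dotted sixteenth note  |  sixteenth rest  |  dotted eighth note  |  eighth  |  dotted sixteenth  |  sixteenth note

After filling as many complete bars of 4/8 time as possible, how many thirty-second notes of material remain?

2

One bar of 4/8 = 16 thirty-second notes.
Working in thirty-second notes: eighth = 4; dotted eighth = 6; eighth note = 4; dotted sixteenth note = 3; sixteenth rest = 2; dotted eighth note = 6; eighth = 4; dotted sixteenth = 3; sixteenth note = 2.
Sum: 4 + 6 + 4 + 3 + 2 + 6 + 4 + 3 + 2 = 34.
34 ÷ 16 = 2 complete bars with 2 thirty-second notes remaining.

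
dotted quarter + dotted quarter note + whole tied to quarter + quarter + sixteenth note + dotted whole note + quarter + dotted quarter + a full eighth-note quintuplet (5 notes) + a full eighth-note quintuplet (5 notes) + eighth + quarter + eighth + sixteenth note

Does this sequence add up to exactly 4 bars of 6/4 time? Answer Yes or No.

Yes

One bar of 6/4 = 24 sixteenth notes, so 4 bars = 96.
In sixteenth notes: dotted quarter = 6; dotted quarter note = 6; whole tied to quarter (whole + quarter) = 20; quarter = 4; sixteenth note = 1; dotted whole note = 24; quarter = 4; dotted quarter = 6; a full eighth-note quintuplet (5 notes) (five quintuplet eighths span one half) = 8; a full eighth-note quintuplet (5 notes) (five quintuplet eighths span one half) = 8; eighth = 2; quarter = 4; eighth = 2; sixteenth note = 1.
Total: 6 + 6 + 20 + 4 + 1 + 24 + 4 + 6 + 8 + 8 + 2 + 4 + 2 + 1 = 96.
96 equals 96, so the answer is Yes.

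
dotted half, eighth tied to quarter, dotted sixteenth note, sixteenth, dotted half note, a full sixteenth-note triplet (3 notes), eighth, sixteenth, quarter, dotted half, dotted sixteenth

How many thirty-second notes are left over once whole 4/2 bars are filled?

46

One bar of 4/2 = 64 thirty-second notes.
In thirty-second notes: dotted half = 24; eighth tied to quarter (eighth + quarter) = 12; dotted sixteenth note = 3; sixteenth = 2; dotted half note = 24; a full sixteenth-note triplet (3 notes) (three triplet sixteenths span one eighth) = 4; eighth = 4; sixteenth = 2; quarter = 8; dotted half = 24; dotted sixteenth = 3.
Sum: 24 + 12 + 3 + 2 + 24 + 4 + 4 + 2 + 8 + 24 + 3 = 110.
110 ÷ 64 = 1 complete bar with 46 thirty-second notes remaining.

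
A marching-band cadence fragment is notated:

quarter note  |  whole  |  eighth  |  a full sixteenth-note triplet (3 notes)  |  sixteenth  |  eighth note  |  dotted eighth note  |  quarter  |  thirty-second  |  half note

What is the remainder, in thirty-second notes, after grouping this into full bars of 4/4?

21

One bar of 4/4 = 32 thirty-second notes.
Working in thirty-second notes: quarter note = 8; whole = 32; eighth = 4; a full sixteenth-note triplet (3 notes) (three triplet sixteenths span one eighth) = 4; sixteenth = 2; eighth note = 4; dotted eighth note = 6; quarter = 8; thirty-second = 1; half note = 16.
Total: 8 + 32 + 4 + 4 + 2 + 4 + 6 + 8 + 1 + 16 = 85.
85 ÷ 32 = 2 complete bars with 21 thirty-second notes remaining.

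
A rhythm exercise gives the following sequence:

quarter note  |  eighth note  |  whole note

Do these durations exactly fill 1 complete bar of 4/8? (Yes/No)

One bar of 4/8 = 4 eighth notes.
Express everything in eighth notes: quarter note = 2; eighth note = 1; whole note = 8.
Total: 2 + 1 + 8 = 11.
11 exceeds 4, so the answer is No.

No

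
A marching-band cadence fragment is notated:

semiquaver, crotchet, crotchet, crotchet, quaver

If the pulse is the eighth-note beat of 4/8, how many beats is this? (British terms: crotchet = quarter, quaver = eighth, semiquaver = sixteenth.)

7.5

One eighth-note beat = 2 sixteenth notes.
Convert each value to sixteenth notes: semiquaver = 1; crotchet = 4; crotchet = 4; crotchet = 4; quaver = 2.
Total: 1 + 4 + 4 + 4 + 2 = 15.
15 ÷ 2 = 7.5 beats.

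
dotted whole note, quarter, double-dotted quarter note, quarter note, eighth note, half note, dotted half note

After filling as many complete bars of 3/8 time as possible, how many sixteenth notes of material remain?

1

One bar of 3/8 = 6 sixteenth notes.
In sixteenth notes: dotted whole note = 24; quarter = 4; double-dotted quarter note = 7; quarter note = 4; eighth note = 2; half note = 8; dotted half note = 12.
Total: 24 + 4 + 7 + 4 + 2 + 8 + 12 = 61.
61 ÷ 6 = 10 complete bars with 1 sixteenth note remaining.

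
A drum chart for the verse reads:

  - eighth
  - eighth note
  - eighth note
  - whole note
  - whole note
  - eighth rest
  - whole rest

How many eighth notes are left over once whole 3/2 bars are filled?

One bar of 3/2 = 12 eighth notes.
In eighth notes: eighth = 1; eighth note = 1; eighth note = 1; whole note = 8; whole note = 8; eighth rest = 1; whole rest = 8.
Total: 1 + 1 + 1 + 8 + 8 + 1 + 8 = 28.
28 ÷ 12 = 2 complete bars with 4 eighth notes remaining.

4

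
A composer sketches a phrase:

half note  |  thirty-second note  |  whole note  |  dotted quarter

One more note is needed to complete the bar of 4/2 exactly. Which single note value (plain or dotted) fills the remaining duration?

dotted sixteenth note

The bar of 4/2 = 64 thirty-second notes.
Convert each value to thirty-second notes: half note = 16; thirty-second note = 1; whole note = 32; dotted quarter = 12.
Altogether 16 + 1 + 32 + 12 = 61.
Remaining: 64 − 61 = 3 thirty-second notes, which is a dotted sixteenth note.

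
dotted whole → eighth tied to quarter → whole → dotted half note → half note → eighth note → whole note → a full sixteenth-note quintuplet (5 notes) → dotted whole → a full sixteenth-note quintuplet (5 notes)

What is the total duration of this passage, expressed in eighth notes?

58

Convert each value to eighth notes: dotted whole = 12; eighth tied to quarter (eighth + quarter) = 3; whole = 8; dotted half note = 6; half note = 4; eighth note = 1; whole note = 8; a full sixteenth-note quintuplet (5 notes) (five quintuplet sixteenths span one quarter) = 2; dotted whole = 12; a full sixteenth-note quintuplet (5 notes) (five quintuplet sixteenths span one quarter) = 2.
Altogether 12 + 3 + 8 + 6 + 4 + 1 + 8 + 2 + 12 + 2 = 58 eighth notes.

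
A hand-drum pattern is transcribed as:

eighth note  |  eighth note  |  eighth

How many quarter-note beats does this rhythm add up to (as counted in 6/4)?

1.5

One quarter-note beat = 2 eighth notes.
Convert each value to eighth notes: eighth note = 1; eighth note = 1; eighth = 1.
Altogether 1 + 1 + 1 = 3.
3 ÷ 2 = 1.5 beats.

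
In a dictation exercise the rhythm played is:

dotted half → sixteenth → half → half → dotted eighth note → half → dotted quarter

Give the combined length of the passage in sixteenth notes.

46

Express everything in sixteenth notes: dotted half = 12; sixteenth = 1; half = 8; half = 8; dotted eighth note = 3; half = 8; dotted quarter = 6.
Adding: 12 + 1 + 8 + 8 + 3 + 8 + 6 = 46 sixteenth notes.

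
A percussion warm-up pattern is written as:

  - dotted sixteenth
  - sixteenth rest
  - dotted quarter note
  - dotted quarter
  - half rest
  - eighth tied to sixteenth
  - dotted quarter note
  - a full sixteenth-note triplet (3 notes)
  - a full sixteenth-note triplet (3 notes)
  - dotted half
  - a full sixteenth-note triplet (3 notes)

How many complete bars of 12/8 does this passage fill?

2

One bar of 12/8 = 48 thirty-second notes.
Convert each value to thirty-second notes: dotted sixteenth = 3; sixteenth rest = 2; dotted quarter note = 12; dotted quarter = 12; half rest = 16; eighth tied to sixteenth (eighth + sixteenth) = 6; dotted quarter note = 12; a full sixteenth-note triplet (3 notes) (three triplet sixteenths span one eighth) = 4; a full sixteenth-note triplet (3 notes) (three triplet sixteenths span one eighth) = 4; dotted half = 24; a full sixteenth-note triplet (3 notes) (three triplet sixteenths span one eighth) = 4.
Altogether 3 + 2 + 12 + 12 + 16 + 6 + 12 + 4 + 4 + 24 + 4 = 99.
99 ÷ 48 = 2 complete bars with 3 left over.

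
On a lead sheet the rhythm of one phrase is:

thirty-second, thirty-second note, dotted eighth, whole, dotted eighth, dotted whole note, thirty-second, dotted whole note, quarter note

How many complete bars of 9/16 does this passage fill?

One bar of 9/16 = 18 thirty-second notes.
Each duration in thirty-second notes: thirty-second = 1; thirty-second note = 1; dotted eighth = 6; whole = 32; dotted eighth = 6; dotted whole note = 48; thirty-second = 1; dotted whole note = 48; quarter note = 8.
Altogether 1 + 1 + 6 + 32 + 6 + 48 + 1 + 48 + 8 = 151.
151 ÷ 18 = 8 complete bars with 7 left over.

8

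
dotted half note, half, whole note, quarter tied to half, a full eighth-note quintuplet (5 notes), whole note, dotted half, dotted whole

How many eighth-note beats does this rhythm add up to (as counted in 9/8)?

54

One eighth-note beat = 2 sixteenth notes.
Express everything in sixteenth notes: dotted half note = 12; half = 8; whole note = 16; quarter tied to half (quarter + half) = 12; a full eighth-note quintuplet (5 notes) (five quintuplet eighths span one half) = 8; whole note = 16; dotted half = 12; dotted whole = 24.
Total: 12 + 8 + 16 + 12 + 8 + 16 + 12 + 24 = 108.
108 ÷ 2 = 54 beats.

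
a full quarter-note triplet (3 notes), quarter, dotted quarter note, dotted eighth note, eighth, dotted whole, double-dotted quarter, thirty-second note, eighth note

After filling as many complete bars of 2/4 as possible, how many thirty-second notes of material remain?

One bar of 2/4 = 16 thirty-second notes.
Working in thirty-second notes: a full quarter-note triplet (3 notes) (three triplet quarters span one half) = 16; quarter = 8; dotted quarter note = 12; dotted eighth note = 6; eighth = 4; dotted whole = 48; double-dotted quarter = 14; thirty-second note = 1; eighth note = 4.
Altogether 16 + 8 + 12 + 6 + 4 + 48 + 14 + 1 + 4 = 113.
113 ÷ 16 = 7 complete bars with 1 thirty-second note remaining.

1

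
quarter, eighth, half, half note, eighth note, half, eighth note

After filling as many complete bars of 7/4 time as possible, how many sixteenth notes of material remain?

One bar of 7/4 = 14 eighth notes.
Express everything in eighth notes: quarter = 2; eighth = 1; half = 4; half note = 4; eighth note = 1; half = 4; eighth note = 1.
Sum: 2 + 1 + 4 + 4 + 1 + 4 + 1 = 17.
17 ÷ 14 = 1 complete bar with 3 eighth notes remaining = 6 sixteenth notes.

6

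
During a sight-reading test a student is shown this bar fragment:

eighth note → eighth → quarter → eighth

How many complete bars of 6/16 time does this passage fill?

One bar of 6/16 = 3 eighth notes.
In eighth notes: eighth note = 1; eighth = 1; quarter = 2; eighth = 1.
Adding: 1 + 1 + 2 + 1 = 5.
5 ÷ 3 = 1 complete bar with 2 left over.

1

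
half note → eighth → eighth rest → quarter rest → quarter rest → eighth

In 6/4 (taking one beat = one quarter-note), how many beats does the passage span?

5.5

One quarter-note beat = 2 eighth notes.
In eighth notes: half note = 4; eighth = 1; eighth rest = 1; quarter rest = 2; quarter rest = 2; eighth = 1.
Altogether 4 + 1 + 1 + 2 + 2 + 1 = 11.
11 ÷ 2 = 5.5 beats.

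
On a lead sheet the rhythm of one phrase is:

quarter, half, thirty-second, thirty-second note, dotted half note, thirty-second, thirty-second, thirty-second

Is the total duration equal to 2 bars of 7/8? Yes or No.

No

One bar of 7/8 = 28 thirty-second notes, so 2 bars = 56.
Each duration in thirty-second notes: quarter = 8; half = 16; thirty-second = 1; thirty-second note = 1; dotted half note = 24; thirty-second = 1; thirty-second = 1; thirty-second = 1.
Altogether 8 + 16 + 1 + 1 + 24 + 1 + 1 + 1 = 53.
53 falls short of 56, so the answer is No.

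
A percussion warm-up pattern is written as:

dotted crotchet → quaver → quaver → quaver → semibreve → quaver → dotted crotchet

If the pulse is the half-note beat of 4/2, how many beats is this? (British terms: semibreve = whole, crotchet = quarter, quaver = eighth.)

4.5

One half-note beat = 4 eighth notes.
Each duration in eighth notes: dotted crotchet = 3; quaver = 1; quaver = 1; quaver = 1; semibreve = 8; quaver = 1; dotted crotchet = 3.
Total: 3 + 1 + 1 + 1 + 8 + 1 + 3 = 18.
18 ÷ 4 = 4.5 beats.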